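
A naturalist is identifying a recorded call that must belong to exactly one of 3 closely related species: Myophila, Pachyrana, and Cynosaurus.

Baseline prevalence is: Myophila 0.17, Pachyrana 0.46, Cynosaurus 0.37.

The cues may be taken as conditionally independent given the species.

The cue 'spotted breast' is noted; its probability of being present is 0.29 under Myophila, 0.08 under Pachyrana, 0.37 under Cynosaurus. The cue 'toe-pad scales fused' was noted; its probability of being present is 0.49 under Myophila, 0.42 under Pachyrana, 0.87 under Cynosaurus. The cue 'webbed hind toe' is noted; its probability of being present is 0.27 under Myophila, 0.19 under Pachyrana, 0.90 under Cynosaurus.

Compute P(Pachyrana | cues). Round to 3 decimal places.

0.025

By Bayes' rule with conditional independence, the unnormalized weight for each hypothesis is prior × ∏ likelihoods:
  Myophila: 0.17 × 0.29 × 0.49 × 0.27 = 0.0065224
  Pachyrana: 0.46 × 0.08 × 0.42 × 0.19 = 0.0029366
  Cynosaurus: 0.37 × 0.37 × 0.87 × 0.90 = 0.10719
Normalizing constant Z = 0.0065224 + 0.0029366 + 0.10719 = 0.11665.
P(Pachyrana | evidence) = 0.0029366 / 0.11665 ≈ 0.025.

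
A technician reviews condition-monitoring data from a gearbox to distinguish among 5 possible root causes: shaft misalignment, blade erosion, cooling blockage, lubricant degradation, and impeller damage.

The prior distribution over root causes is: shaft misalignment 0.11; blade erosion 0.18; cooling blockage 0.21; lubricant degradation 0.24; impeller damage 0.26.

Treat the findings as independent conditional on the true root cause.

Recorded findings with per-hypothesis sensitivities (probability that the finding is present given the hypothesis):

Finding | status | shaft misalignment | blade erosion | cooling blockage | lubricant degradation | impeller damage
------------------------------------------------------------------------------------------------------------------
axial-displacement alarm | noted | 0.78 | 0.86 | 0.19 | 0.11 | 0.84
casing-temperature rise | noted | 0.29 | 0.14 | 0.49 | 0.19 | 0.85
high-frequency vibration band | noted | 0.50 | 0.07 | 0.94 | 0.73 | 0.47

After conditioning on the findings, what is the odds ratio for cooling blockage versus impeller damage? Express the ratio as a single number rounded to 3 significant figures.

0.211

Unnormalized posterior weight (prior times the finding likelihoods) for each of the two hypotheses:
  cooling blockage: 0.21 × 0.19 × 0.49 × 0.94 = 0.018378
  impeller damage: 0.26 × 0.84 × 0.85 × 0.47 = 0.087251
Posterior odds = 0.018378 / 0.087251 ≈ 0.211.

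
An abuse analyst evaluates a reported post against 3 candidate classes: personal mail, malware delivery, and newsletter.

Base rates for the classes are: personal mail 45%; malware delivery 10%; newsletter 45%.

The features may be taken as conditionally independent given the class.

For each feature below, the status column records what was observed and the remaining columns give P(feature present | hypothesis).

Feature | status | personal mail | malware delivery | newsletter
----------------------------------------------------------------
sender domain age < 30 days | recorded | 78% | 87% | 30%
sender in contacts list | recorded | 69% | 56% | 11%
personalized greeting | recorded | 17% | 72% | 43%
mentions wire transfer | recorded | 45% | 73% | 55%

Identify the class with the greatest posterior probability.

malware delivery

By Bayes' rule with conditional independence, the unnormalized weight for each hypothesis is prior × ∏ likelihoods:
  personal mail: 0.45 × 0.78 × 0.69 × 0.17 × 0.45 = 0.018528
  malware delivery: 0.10 × 0.87 × 0.56 × 0.72 × 0.73 = 0.025607
  newsletter: 0.45 × 0.30 × 0.11 × 0.43 × 0.55 = 0.003512
Marginal likelihood of the evidence = 0.047647.
P(personal mail | evidence) ≈ 0.018528 / 0.047647 ≈ 0.389
P(malware delivery | evidence) ≈ 0.025607 / 0.047647 ≈ 0.537
P(newsletter | evidence) ≈ 0.003512 / 0.047647 ≈ 0.074
The largest is 0.537, so malware delivery is most probable.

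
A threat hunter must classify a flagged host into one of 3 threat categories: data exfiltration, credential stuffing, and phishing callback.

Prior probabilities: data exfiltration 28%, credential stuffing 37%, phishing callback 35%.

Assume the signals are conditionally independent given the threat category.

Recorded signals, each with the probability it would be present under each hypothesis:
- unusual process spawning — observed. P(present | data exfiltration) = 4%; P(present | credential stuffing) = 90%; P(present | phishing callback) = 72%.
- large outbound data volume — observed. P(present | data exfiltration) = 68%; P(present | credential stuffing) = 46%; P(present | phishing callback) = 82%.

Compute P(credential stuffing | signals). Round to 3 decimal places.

Multiply each prior by the joint likelihood of the signal pattern:
  data exfiltration: 0.28 × 0.04 × 0.68 = 0.007616
  credential stuffing: 0.37 × 0.90 × 0.46 = 0.15318
  phishing callback: 0.35 × 0.72 × 0.82 = 0.20664
Marginal likelihood of the evidence = 0.36744.
P(credential stuffing | evidence) = 0.15318 / 0.36744 ≈ 0.417.

0.417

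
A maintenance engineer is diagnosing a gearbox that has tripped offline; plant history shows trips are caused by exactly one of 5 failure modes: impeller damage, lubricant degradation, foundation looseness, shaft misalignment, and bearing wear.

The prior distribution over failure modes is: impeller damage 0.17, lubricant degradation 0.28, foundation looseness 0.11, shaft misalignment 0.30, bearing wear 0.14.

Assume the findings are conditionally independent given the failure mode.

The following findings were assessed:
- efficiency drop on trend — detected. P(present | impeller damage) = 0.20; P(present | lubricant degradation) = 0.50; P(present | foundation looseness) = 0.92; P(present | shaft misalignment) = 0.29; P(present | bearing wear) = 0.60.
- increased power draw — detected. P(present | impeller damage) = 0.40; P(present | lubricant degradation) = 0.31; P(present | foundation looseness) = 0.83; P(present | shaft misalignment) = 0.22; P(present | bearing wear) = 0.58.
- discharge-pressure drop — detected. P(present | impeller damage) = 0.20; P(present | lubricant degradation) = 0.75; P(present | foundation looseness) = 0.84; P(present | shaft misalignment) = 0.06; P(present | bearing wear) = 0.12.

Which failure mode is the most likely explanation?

foundation looseness

By Bayes' rule with conditional independence, the unnormalized weight for each hypothesis is prior × ∏ likelihoods:
  impeller damage: 0.17 × 0.20 × 0.40 × 0.20 = 0.00272
  lubricant degradation: 0.28 × 0.50 × 0.31 × 0.75 = 0.03255
  foundation looseness: 0.11 × 0.92 × 0.83 × 0.84 = 0.070557
  shaft misalignment: 0.30 × 0.29 × 0.22 × 0.06 = 0.0011484
  bearing wear: 0.14 × 0.60 × 0.58 × 0.12 = 0.0058464
The unnormalized weights sum to 0.11282.
P(impeller damage | evidence) ≈ 0.00272 / 0.11282 ≈ 0.024
P(lubricant degradation | evidence) ≈ 0.03255 / 0.11282 ≈ 0.289
P(foundation looseness | evidence) ≈ 0.070557 / 0.11282 ≈ 0.625
P(shaft misalignment | evidence) ≈ 0.0011484 / 0.11282 ≈ 0.010
P(bearing wear | evidence) ≈ 0.0058464 / 0.11282 ≈ 0.052
The largest is 0.625, so foundation looseness is most probable.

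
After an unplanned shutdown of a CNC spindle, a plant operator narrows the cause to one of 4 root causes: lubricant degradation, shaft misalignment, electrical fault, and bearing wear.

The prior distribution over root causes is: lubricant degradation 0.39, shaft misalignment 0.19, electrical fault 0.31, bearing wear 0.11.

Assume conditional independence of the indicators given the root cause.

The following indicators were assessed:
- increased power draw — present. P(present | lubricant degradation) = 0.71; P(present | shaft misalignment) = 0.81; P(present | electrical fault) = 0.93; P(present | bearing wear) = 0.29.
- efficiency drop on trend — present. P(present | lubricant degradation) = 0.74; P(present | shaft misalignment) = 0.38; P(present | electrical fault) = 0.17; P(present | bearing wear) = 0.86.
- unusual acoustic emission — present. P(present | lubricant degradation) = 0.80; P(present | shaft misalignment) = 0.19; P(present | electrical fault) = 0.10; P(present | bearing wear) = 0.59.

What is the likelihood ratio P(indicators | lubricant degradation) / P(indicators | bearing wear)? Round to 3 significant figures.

Take the product of per-indicator likelihoods under each hypothesis, then divide.
  lubricant degradation: 0.71 × 0.74 × 0.80 = 0.42032
  bearing wear: 0.29 × 0.86 × 0.59 = 0.14715
Bayes factor = 0.42032 / 0.14715 ≈ 2.86

2.86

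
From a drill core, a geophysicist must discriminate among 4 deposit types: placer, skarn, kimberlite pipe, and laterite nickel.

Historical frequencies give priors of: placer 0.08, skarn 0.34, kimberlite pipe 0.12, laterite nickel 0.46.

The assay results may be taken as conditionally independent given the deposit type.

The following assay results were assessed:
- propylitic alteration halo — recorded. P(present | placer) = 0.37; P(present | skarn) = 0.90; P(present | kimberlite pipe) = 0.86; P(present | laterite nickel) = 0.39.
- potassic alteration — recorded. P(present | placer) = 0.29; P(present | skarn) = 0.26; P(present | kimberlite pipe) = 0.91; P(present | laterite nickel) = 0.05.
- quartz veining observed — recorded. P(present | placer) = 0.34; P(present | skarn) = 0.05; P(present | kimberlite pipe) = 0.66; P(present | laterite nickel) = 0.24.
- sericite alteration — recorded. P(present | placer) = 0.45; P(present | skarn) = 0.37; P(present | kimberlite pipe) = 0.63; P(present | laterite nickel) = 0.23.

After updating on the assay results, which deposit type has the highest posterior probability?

For each hypothesis, the unnormalized posterior weight is prior × product of the assay result likelihoods:
  placer: 0.08 × 0.37 × 0.29 × 0.34 × 0.45 = 0.0013134
  skarn: 0.34 × 0.90 × 0.26 × 0.05 × 0.37 = 0.0014719
  kimberlite pipe: 0.12 × 0.86 × 0.91 × 0.66 × 0.63 = 0.039049
  laterite nickel: 0.46 × 0.39 × 0.05 × 0.24 × 0.23 = 0.00049514
Normalizing constant Z = 0.0013134 + 0.0014719 + 0.039049 + 0.00049514 = 0.042329.
P(placer | evidence) ≈ 0.0013134 / 0.042329 ≈ 0.031
P(skarn | evidence) ≈ 0.0014719 / 0.042329 ≈ 0.035
P(kimberlite pipe | evidence) ≈ 0.039049 / 0.042329 ≈ 0.923
P(laterite nickel | evidence) ≈ 0.00049514 / 0.042329 ≈ 0.012
The largest is 0.923, so kimberlite pipe is most probable.

kimberlite pipe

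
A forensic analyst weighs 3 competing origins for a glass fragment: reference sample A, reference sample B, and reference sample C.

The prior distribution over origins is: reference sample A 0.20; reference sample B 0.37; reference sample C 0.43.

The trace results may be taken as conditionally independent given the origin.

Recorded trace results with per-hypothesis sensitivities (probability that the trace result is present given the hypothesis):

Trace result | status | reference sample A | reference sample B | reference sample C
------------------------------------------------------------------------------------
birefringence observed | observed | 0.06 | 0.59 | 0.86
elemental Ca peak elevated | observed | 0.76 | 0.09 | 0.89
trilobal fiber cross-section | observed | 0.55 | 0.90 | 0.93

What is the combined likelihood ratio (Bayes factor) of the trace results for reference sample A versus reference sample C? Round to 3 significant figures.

0.0352

Joint likelihood of the trace result pattern under each hypothesis:
  reference sample A: 0.06 × 0.76 × 0.55 = 0.02508
  reference sample C: 0.86 × 0.89 × 0.93 = 0.71182
Bayes factor = 0.02508 / 0.71182 ≈ 0.0352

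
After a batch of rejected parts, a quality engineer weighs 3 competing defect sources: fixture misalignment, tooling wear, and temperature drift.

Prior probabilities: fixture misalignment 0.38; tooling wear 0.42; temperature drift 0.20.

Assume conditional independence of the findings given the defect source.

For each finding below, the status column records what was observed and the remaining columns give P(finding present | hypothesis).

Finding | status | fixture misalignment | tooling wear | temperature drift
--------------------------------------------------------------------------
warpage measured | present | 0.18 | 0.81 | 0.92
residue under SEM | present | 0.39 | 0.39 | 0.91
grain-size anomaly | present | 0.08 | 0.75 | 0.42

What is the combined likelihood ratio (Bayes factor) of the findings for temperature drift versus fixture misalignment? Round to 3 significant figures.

Joint likelihood of the evidence pattern under each hypothesis:
  temperature drift: 0.92 × 0.91 × 0.42 = 0.35162
  fixture misalignment: 0.18 × 0.39 × 0.08 = 0.005616
Bayes factor = 0.35162 / 0.005616 ≈ 62.6

62.6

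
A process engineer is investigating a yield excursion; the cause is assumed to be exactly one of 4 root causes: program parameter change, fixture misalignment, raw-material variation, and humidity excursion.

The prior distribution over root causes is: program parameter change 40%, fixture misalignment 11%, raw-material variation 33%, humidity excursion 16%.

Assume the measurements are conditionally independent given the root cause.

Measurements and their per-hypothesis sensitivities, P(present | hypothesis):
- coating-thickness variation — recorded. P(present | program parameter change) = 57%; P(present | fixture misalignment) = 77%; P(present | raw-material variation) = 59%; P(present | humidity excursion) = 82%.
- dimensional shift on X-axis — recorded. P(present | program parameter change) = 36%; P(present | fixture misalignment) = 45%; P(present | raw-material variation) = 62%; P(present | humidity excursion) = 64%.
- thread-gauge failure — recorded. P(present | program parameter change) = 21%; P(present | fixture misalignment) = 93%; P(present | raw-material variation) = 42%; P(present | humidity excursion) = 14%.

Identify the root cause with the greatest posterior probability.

raw-material variation

Multiply each prior by the joint likelihood of the measurement pattern:
  program parameter change: 0.40 × 0.57 × 0.36 × 0.21 = 0.017237
  fixture misalignment: 0.11 × 0.77 × 0.45 × 0.93 = 0.035447
  raw-material variation: 0.33 × 0.59 × 0.62 × 0.42 = 0.0507
  humidity excursion: 0.16 × 0.82 × 0.64 × 0.14 = 0.011756
Marginal likelihood of the evidence = 0.11514.
P(program parameter change | evidence) ≈ 0.017237 / 0.11514 ≈ 0.150
P(fixture misalignment | evidence) ≈ 0.035447 / 0.11514 ≈ 0.308
P(raw-material variation | evidence) ≈ 0.0507 / 0.11514 ≈ 0.440
P(humidity excursion | evidence) ≈ 0.011756 / 0.11514 ≈ 0.102
The largest is 0.440, so raw-material variation is most probable.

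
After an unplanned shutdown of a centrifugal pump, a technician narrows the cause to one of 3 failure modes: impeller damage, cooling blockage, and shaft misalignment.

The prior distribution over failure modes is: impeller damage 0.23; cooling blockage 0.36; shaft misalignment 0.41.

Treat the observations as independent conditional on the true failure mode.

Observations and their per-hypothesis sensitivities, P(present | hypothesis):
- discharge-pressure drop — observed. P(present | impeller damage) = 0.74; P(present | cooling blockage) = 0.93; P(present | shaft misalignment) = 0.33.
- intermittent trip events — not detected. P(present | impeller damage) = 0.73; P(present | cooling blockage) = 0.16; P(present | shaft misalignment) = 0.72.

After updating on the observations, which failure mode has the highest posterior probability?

cooling blockage

By Bayes' rule with conditional independence, the unnormalized weight for each hypothesis is prior × ∏ likelihoods (using 1 − P(present | H) for each absent observation):
  impeller damage: 0.23 × 0.74 × (1 − 0.73) = 0.045954
  cooling blockage: 0.36 × 0.93 × (1 − 0.16) = 0.28123
  shaft misalignment: 0.41 × 0.33 × (1 − 0.72) = 0.037884
The unnormalized weights sum to 0.36507.
P(impeller damage | evidence) ≈ 0.045954 / 0.36507 ≈ 0.126
P(cooling blockage | evidence) ≈ 0.28123 / 0.36507 ≈ 0.770
P(shaft misalignment | evidence) ≈ 0.037884 / 0.36507 ≈ 0.104
The largest is 0.770, so cooling blockage is most probable.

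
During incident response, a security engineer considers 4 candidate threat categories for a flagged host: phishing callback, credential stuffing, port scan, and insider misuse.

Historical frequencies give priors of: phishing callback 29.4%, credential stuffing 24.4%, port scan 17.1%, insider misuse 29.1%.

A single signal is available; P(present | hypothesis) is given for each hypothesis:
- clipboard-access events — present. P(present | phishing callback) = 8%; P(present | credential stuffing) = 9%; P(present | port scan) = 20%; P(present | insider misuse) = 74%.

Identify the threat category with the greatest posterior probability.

insider misuse

By Bayes' rule, the unnormalized weight for each hypothesis is prior × likelihood:
  phishing callback: 0.294 × 0.08 = 0.02352
  credential stuffing: 0.244 × 0.09 = 0.02196
  port scan: 0.171 × 0.20 = 0.0342
  insider misuse: 0.291 × 0.74 = 0.21534
Normalizing constant Z = 0.02352 + 0.02196 + 0.0342 + 0.21534 = 0.29502.
P(phishing callback | evidence) ≈ 0.02352 / 0.29502 ≈ 0.080
P(credential stuffing | evidence) ≈ 0.02196 / 0.29502 ≈ 0.074
P(port scan | evidence) ≈ 0.0342 / 0.29502 ≈ 0.116
P(insider misuse | evidence) ≈ 0.21534 / 0.29502 ≈ 0.730
The largest is 0.730, so insider misuse is most probable.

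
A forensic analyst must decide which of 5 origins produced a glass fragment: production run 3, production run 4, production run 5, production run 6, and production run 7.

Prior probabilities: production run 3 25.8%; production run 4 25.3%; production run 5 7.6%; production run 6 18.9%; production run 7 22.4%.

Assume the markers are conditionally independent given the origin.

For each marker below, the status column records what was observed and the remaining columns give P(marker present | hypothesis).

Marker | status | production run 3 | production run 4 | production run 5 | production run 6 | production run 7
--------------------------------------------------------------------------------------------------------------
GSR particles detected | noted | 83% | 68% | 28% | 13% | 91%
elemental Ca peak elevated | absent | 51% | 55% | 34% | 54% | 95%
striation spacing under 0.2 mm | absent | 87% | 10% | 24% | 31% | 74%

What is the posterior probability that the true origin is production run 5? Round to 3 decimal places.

0.102

By Bayes' rule with conditional independence, the unnormalized weight for each hypothesis is prior × ∏ likelihoods (using 1 − P(present | H) for each absent marker):
  production run 3: 0.258 × 0.83 × (1 − 0.51) × (1 − 0.87) = 0.013641
  production run 4: 0.253 × 0.68 × (1 − 0.55) × (1 − 0.10) = 0.069676
  production run 5: 0.076 × 0.28 × (1 − 0.34) × (1 − 0.24) = 0.010674
  production run 6: 0.189 × 0.13 × (1 − 0.54) × (1 − 0.31) = 0.0077985
  production run 7: 0.224 × 0.91 × (1 − 0.95) × (1 − 0.74) = 0.0026499
Normalizing constant Z = 0.013641 + 0.069676 + 0.010674 + 0.0077985 + 0.0026499 = 0.10444.
P(production run 5 | evidence) = 0.010674 / 0.10444 ≈ 0.102.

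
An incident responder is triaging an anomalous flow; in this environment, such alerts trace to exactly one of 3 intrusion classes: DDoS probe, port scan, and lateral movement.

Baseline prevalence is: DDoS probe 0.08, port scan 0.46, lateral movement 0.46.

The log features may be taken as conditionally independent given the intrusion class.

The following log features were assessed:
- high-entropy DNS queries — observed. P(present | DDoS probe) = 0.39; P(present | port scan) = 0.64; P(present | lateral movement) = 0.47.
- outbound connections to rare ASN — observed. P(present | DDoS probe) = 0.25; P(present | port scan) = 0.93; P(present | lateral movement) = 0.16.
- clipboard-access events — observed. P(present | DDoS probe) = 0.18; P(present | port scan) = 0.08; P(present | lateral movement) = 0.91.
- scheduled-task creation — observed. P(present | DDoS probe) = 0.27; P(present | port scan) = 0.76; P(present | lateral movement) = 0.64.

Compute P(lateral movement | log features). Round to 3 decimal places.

By Bayes' rule with conditional independence, the unnormalized weight for each hypothesis is prior × ∏ likelihoods:
  DDoS probe: 0.08 × 0.39 × 0.25 × 0.18 × 0.27 = 0.00037908
  port scan: 0.46 × 0.64 × 0.93 × 0.08 × 0.76 = 0.016647
  lateral movement: 0.46 × 0.47 × 0.16 × 0.91 × 0.64 = 0.020146
Normalizing constant Z = 0.00037908 + 0.016647 + 0.020146 = 0.037172.
P(lateral movement | evidence) = 0.020146 / 0.037172 ≈ 0.542.

0.542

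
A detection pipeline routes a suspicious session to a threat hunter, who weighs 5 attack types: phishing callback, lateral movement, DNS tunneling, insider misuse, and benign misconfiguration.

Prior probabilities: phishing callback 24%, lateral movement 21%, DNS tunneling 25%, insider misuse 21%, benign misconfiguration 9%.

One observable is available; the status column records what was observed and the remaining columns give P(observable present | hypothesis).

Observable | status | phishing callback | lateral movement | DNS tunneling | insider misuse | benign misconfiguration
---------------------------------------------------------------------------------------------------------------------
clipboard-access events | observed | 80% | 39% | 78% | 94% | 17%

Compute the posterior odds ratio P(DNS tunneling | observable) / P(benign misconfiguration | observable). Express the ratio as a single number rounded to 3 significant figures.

Posterior odds equal prior odds times the likelihood ratio; only the two competing hypotheses matter.
  DNS tunneling: 0.25 × 0.78 = 0.195
  benign misconfiguration: 0.09 × 0.17 = 0.0153
Odds(DNS tunneling : benign misconfiguration) = 0.195 / 0.0153 ≈ 12.7.

12.7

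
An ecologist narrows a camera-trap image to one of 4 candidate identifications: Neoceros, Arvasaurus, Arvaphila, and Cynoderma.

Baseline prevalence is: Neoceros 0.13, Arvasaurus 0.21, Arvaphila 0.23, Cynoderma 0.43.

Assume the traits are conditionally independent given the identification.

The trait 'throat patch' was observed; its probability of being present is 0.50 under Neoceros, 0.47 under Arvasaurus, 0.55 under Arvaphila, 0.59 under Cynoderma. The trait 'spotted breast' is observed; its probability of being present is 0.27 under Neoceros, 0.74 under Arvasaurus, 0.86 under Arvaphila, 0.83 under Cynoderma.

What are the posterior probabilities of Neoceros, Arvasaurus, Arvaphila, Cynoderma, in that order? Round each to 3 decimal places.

0.043, 0.178, 0.265, 0.514

Multiply each prior by the joint likelihood of the trait pattern:
  Neoceros: 0.13 × 0.50 × 0.27 = 0.01755
  Arvasaurus: 0.21 × 0.47 × 0.74 = 0.073038
  Arvaphila: 0.23 × 0.55 × 0.86 = 0.10879
  Cynoderma: 0.43 × 0.59 × 0.83 = 0.21057
Normalizing constant Z = 0.01755 + 0.073038 + 0.10879 + 0.21057 = 0.40995.
P(Neoceros | evidence) = 0.01755 / 0.40995 ≈ 0.043
P(Arvasaurus | evidence) = 0.073038 / 0.40995 ≈ 0.178
P(Arvaphila | evidence) = 0.10879 / 0.40995 ≈ 0.265
P(Cynoderma | evidence) = 0.21057 / 0.40995 ≈ 0.514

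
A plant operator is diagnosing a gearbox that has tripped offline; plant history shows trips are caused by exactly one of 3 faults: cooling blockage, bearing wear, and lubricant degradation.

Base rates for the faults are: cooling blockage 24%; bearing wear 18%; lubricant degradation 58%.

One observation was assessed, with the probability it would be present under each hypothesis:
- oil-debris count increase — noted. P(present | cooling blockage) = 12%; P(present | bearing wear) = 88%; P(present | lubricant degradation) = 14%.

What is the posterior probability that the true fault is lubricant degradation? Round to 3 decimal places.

Multiply each prior by the likelihood of the observation:
  cooling blockage: 0.24 × 0.12 = 0.0288
  bearing wear: 0.18 × 0.88 = 0.1584
  lubricant degradation: 0.58 × 0.14 = 0.0812
Normalizing constant Z = 0.0288 + 0.1584 + 0.0812 = 0.2684.
P(lubricant degradation | evidence) = 0.0812 / 0.2684 ≈ 0.303.

0.303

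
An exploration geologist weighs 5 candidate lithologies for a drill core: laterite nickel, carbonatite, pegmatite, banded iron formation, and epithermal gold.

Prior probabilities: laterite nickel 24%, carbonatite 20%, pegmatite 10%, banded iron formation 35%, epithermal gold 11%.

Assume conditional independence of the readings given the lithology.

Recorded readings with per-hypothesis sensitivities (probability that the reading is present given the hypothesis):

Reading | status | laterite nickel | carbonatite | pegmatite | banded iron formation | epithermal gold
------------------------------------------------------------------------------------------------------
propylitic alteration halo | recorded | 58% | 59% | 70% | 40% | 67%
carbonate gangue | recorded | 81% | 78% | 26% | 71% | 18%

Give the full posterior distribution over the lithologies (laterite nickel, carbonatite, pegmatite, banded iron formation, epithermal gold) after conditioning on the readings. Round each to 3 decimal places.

Multiply each prior by the joint likelihood of the reading pattern:
  laterite nickel: 0.24 × 0.58 × 0.81 = 0.11275
  carbonatite: 0.20 × 0.59 × 0.78 = 0.09204
  pegmatite: 0.10 × 0.70 × 0.26 = 0.0182
  banded iron formation: 0.35 × 0.40 × 0.71 = 0.0994
  epithermal gold: 0.11 × 0.67 × 0.18 = 0.013266
Normalizing constant Z = 0.11275 + 0.09204 + 0.0182 + 0.0994 + 0.013266 = 0.33566.
P(laterite nickel | evidence) = 0.11275 / 0.33566 ≈ 0.336
P(carbonatite | evidence) = 0.09204 / 0.33566 ≈ 0.274
P(pegmatite | evidence) = 0.0182 / 0.33566 ≈ 0.054
P(banded iron formation | evidence) = 0.0994 / 0.33566 ≈ 0.296
P(epithermal gold | evidence) = 0.013266 / 0.33566 ≈ 0.040

0.336, 0.274, 0.054, 0.296, 0.040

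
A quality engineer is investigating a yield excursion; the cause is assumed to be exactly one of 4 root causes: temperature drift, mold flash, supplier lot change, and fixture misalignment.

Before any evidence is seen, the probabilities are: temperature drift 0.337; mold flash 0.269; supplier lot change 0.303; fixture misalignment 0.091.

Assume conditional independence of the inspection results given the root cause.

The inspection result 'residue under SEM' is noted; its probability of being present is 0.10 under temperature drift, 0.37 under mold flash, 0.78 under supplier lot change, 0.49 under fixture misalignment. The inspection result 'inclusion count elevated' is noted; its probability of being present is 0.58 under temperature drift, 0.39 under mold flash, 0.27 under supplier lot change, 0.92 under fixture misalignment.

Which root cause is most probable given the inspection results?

Multiply each prior by the joint likelihood of the inspection result pattern:
  temperature drift: 0.337 × 0.10 × 0.58 = 0.019546
  mold flash: 0.269 × 0.37 × 0.39 = 0.038817
  supplier lot change: 0.303 × 0.78 × 0.27 = 0.063812
  fixture misalignment: 0.091 × 0.49 × 0.92 = 0.041023
Normalizing constant Z = 0.019546 + 0.038817 + 0.063812 + 0.041023 = 0.1632.
P(temperature drift | evidence) ≈ 0.019546 / 0.1632 ≈ 0.120
P(mold flash | evidence) ≈ 0.038817 / 0.1632 ≈ 0.238
P(supplier lot change | evidence) ≈ 0.063812 / 0.1632 ≈ 0.391
P(fixture misalignment | evidence) ≈ 0.041023 / 0.1632 ≈ 0.251
The largest is 0.391, so supplier lot change is most probable.

supplier lot change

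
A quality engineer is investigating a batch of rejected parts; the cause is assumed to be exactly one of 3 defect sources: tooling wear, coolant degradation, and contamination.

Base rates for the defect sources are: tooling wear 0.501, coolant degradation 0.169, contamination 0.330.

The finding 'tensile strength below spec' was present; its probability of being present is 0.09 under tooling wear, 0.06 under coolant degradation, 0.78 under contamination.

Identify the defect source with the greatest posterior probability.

Multiply each prior by the likelihood of the finding:
  tooling wear: 0.501 × 0.09 = 0.04509
  coolant degradation: 0.169 × 0.06 = 0.01014
  contamination: 0.330 × 0.78 = 0.2574
Marginal likelihood of the evidence = 0.31263.
P(tooling wear | evidence) ≈ 0.04509 / 0.31263 ≈ 0.144
P(coolant degradation | evidence) ≈ 0.01014 / 0.31263 ≈ 0.032
P(contamination | evidence) ≈ 0.2574 / 0.31263 ≈ 0.823
The largest is 0.823, so contamination is most probable.

contamination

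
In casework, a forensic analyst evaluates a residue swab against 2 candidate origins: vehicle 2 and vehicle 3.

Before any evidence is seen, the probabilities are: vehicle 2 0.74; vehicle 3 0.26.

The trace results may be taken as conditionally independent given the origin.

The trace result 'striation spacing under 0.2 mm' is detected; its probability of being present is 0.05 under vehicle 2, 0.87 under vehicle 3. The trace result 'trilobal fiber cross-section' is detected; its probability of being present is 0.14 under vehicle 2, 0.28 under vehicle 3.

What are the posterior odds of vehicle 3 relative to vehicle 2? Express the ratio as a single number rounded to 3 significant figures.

The normalizing constant cancels in an odds ratio, so compute prior × likelihood for the two hypotheses only:
  vehicle 3: 0.26 × 0.87 × 0.28 = 0.063336
  vehicle 2: 0.74 × 0.05 × 0.14 = 0.00518
Posterior odds = 0.063336 / 0.00518 ≈ 12.2.

12.2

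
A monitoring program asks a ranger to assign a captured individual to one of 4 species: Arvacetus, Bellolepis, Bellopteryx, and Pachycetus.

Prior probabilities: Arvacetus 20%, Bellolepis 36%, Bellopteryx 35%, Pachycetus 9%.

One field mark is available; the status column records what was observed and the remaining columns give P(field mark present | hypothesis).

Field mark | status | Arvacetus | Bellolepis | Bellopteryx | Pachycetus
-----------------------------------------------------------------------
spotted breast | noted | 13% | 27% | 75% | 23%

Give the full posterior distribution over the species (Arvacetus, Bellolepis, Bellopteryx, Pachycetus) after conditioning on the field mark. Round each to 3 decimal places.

By Bayes' rule, the unnormalized weight for each hypothesis is prior × likelihood:
  Arvacetus: 0.20 × 0.13 = 0.026
  Bellolepis: 0.36 × 0.27 = 0.0972
  Bellopteryx: 0.35 × 0.75 = 0.2625
  Pachycetus: 0.09 × 0.23 = 0.0207
Marginal likelihood of the evidence = 0.4064.
P(Arvacetus | evidence) = 0.026 / 0.4064 ≈ 0.064
P(Bellolepis | evidence) = 0.0972 / 0.4064 ≈ 0.239
P(Bellopteryx | evidence) = 0.2625 / 0.4064 ≈ 0.646
P(Pachycetus | evidence) = 0.0207 / 0.4064 ≈ 0.051

0.064, 0.239, 0.646, 0.051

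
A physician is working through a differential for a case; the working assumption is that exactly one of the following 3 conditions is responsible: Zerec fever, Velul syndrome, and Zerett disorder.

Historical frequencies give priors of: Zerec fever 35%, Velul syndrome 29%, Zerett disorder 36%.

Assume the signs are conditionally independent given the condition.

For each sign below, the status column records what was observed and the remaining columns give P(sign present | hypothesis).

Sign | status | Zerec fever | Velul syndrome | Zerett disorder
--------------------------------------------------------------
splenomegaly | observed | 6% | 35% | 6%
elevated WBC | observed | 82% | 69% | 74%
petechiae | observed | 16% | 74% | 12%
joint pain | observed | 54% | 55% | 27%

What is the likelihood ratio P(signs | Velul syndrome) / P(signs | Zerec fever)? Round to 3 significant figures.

Joint likelihood of the sign pattern under each hypothesis:
  Velul syndrome: 0.35 × 0.69 × 0.74 × 0.55 = 0.098291
  Zerec fever: 0.06 × 0.82 × 0.16 × 0.54 = 0.0042509
Bayes factor = 0.098291 / 0.0042509 ≈ 23.1

23.1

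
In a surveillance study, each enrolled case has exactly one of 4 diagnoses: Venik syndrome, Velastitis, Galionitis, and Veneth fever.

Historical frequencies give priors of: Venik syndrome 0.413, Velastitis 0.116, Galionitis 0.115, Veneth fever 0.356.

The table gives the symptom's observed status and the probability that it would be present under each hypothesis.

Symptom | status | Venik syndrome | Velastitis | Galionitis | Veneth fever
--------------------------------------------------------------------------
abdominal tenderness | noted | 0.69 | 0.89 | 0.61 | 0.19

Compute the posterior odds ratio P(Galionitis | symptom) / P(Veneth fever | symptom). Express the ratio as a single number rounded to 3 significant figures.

1.04

Posterior odds equal prior odds times the likelihood ratio; only the two competing hypotheses matter.
  Galionitis: 0.115 × 0.61 = 0.07015
  Veneth fever: 0.356 × 0.19 = 0.06764
Posterior odds = 0.07015 / 0.06764 ≈ 1.04.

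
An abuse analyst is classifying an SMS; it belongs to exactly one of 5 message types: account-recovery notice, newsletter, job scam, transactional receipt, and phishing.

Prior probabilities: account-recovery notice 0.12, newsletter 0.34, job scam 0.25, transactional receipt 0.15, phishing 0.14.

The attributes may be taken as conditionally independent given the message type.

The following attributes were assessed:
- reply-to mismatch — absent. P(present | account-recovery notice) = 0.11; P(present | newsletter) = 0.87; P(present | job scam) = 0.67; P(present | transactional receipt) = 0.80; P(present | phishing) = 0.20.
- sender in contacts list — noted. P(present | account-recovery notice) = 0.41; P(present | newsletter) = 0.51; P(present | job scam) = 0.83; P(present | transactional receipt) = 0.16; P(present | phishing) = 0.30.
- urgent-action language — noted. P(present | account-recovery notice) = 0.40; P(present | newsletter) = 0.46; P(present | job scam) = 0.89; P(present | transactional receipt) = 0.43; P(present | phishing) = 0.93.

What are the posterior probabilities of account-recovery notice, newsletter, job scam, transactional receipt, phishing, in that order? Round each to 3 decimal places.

Multiply each prior by the joint likelihood of the attribute pattern (using 1 − P(present | H) for each absent attribute):
  account-recovery notice: 0.12 × (1 − 0.11) × 0.41 × 0.40 = 0.017515
  newsletter: 0.34 × (1 − 0.87) × 0.51 × 0.46 = 0.010369
  job scam: 0.25 × (1 − 0.67) × 0.83 × 0.89 = 0.060943
  transactional receipt: 0.15 × (1 − 0.80) × 0.16 × 0.43 = 0.002064
  phishing: 0.14 × (1 − 0.20) × 0.30 × 0.93 = 0.031248
Normalizing constant Z = 0.017515 + 0.010369 + 0.060943 + 0.002064 + 0.031248 = 0.12214.
P(account-recovery notice | evidence) = 0.017515 / 0.12214 ≈ 0.143
P(newsletter | evidence) = 0.010369 / 0.12214 ≈ 0.085
P(job scam | evidence) = 0.060943 / 0.12214 ≈ 0.499
P(transactional receipt | evidence) = 0.002064 / 0.12214 ≈ 0.017
P(phishing | evidence) = 0.031248 / 0.12214 ≈ 0.256

0.143, 0.085, 0.499, 0.017, 0.256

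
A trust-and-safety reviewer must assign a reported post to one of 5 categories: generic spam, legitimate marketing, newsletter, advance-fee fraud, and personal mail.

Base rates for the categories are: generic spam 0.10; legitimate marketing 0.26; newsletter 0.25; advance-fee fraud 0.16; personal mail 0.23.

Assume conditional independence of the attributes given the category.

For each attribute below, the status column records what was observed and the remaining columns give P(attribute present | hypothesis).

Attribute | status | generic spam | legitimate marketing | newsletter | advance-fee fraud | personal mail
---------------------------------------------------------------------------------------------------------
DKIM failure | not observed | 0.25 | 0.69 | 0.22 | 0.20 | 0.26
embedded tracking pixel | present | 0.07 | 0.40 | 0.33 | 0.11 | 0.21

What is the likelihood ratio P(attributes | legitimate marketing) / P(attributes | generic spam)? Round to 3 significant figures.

2.36

Take the product of per-attribute likelihoods under each hypothesis (using 1 − P(present | H) for each absent attribute), then divide.
  legitimate marketing: (1 − 0.69) × 0.40 = 0.124
  generic spam: (1 − 0.25) × 0.07 = 0.0525
Bayes factor = 0.124 / 0.0525 ≈ 2.36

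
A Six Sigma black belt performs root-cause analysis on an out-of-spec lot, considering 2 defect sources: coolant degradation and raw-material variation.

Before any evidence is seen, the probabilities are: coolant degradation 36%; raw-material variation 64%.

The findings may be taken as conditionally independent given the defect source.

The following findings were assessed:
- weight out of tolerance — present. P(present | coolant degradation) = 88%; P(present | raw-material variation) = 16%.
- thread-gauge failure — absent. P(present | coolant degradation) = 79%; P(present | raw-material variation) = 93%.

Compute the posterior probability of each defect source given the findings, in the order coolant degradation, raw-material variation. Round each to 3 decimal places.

0.903, 0.097

Multiply each prior by the joint likelihood of the evidence pattern (using 1 − P(present | H) for each absent finding):
  coolant degradation: 0.36 × 0.88 × (1 − 0.79) = 0.066528
  raw-material variation: 0.64 × 0.16 × (1 − 0.93) = 0.007168
Normalizing constant Z = 0.066528 + 0.007168 = 0.073696.
P(coolant degradation | evidence) = 0.066528 / 0.073696 ≈ 0.903
P(raw-material variation | evidence) = 0.007168 / 0.073696 ≈ 0.097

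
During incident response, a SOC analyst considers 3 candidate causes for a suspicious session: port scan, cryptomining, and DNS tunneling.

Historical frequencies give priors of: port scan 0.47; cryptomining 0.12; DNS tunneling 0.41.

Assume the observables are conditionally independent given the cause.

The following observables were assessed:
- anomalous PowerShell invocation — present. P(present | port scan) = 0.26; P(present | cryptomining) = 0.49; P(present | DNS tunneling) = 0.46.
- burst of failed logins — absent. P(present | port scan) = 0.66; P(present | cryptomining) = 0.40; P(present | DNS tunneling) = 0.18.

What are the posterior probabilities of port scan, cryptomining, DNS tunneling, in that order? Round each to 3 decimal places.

0.179, 0.152, 0.668

For each hypothesis, the unnormalized posterior weight is prior × product of the observable likelihoods (using 1 − P(present | H) for each absent observable):
  port scan: 0.47 × 0.26 × (1 − 0.66) = 0.041548
  cryptomining: 0.12 × 0.49 × (1 − 0.40) = 0.03528
  DNS tunneling: 0.41 × 0.46 × (1 − 0.18) = 0.15465
Normalizing constant Z = 0.041548 + 0.03528 + 0.15465 = 0.23148.
P(port scan | evidence) = 0.041548 / 0.23148 ≈ 0.179
P(cryptomining | evidence) = 0.03528 / 0.23148 ≈ 0.152
P(DNS tunneling | evidence) = 0.15465 / 0.23148 ≈ 0.668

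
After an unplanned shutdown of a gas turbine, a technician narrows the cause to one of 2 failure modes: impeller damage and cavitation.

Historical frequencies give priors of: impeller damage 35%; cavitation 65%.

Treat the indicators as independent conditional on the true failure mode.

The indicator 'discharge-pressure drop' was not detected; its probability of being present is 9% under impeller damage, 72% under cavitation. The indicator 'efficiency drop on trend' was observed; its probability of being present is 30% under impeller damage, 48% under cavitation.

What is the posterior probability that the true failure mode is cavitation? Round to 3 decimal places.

By Bayes' rule with conditional independence, the unnormalized weight for each hypothesis is prior × ∏ likelihoods (using 1 − P(present | H) for each absent indicator):
  impeller damage: 0.35 × (1 − 0.09) × 0.30 = 0.09555
  cavitation: 0.65 × (1 − 0.72) × 0.48 = 0.08736
Normalizing constant Z = 0.09555 + 0.08736 = 0.18291.
P(cavitation | evidence) = 0.08736 / 0.18291 ≈ 0.478.

0.478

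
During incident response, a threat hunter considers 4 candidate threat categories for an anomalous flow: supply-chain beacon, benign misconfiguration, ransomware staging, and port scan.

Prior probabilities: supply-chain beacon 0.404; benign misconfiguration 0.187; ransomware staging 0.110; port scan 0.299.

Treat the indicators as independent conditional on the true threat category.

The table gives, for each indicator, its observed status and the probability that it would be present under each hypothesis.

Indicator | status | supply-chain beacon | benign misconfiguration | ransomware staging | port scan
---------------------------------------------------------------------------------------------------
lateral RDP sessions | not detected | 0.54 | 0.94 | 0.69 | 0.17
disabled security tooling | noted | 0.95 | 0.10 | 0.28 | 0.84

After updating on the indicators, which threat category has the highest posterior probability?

port scan

Multiply each prior by the joint likelihood of the indicator pattern (using 1 − P(present | H) for each absent indicator):
  supply-chain beacon: 0.404 × (1 − 0.54) × 0.95 = 0.17655
  benign misconfiguration: 0.187 × (1 − 0.94) × 0.10 = 0.001122
  ransomware staging: 0.110 × (1 − 0.69) × 0.28 = 0.009548
  port scan: 0.299 × (1 − 0.17) × 0.84 = 0.20846
The unnormalized weights sum to 0.39568.
P(supply-chain beacon | evidence) ≈ 0.17655 / 0.39568 ≈ 0.446
P(benign misconfiguration | evidence) ≈ 0.001122 / 0.39568 ≈ 0.003
P(ransomware staging | evidence) ≈ 0.009548 / 0.39568 ≈ 0.024
P(port scan | evidence) ≈ 0.20846 / 0.39568 ≈ 0.527
The largest is 0.527, so port scan is most probable.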